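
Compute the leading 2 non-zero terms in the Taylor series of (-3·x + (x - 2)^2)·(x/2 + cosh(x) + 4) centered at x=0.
20 - 33·x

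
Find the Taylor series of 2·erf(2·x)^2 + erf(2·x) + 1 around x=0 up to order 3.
-16·x^3/(3·√(π)) + 32·x^2/π + 4·x/√(π) + 1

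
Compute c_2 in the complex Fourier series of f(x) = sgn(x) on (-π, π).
Compute the real Fourier coefficients first: a_2 = 0, b_2 = 0.
Then c_2 = (a_2 − i·b_2)/2 = 0.

Final answer: 0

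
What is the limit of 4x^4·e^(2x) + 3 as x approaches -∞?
The product is a 0·∞ indeterminate form at x → -∞.
Rewrite the product as 4x^4 / e^(-2x) (an ∞/∞ form) and apply L'Hôpital, or use the standard hierarchy e^(2|x|) ≫ |x^4| as x → -∞.
The indeterminate product → 0, so the limit = 3.

Final answer: 3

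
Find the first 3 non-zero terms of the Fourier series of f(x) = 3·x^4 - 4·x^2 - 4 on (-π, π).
(160 - 24·π^2)·cos(x) + (-13 + 6·π^2)·cos(2·x) - 4·π^2/3 - 4 + 3·π^4/5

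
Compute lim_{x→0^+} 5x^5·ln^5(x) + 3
The product is a 0·∞ indeterminate form at x → 0⁺.
Rewrite the product as 5·ln^5(x) / x^(-5) and apply L'Hôpital, or use the standard hierarchy x^(-5) ≫ |ln x|^5 as x → 0⁺.
The indeterminate product → 0, so the limit = 3.

Final answer: 3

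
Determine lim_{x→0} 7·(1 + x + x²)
Direct substitution at x = 0 gives 7.

Final answer: 7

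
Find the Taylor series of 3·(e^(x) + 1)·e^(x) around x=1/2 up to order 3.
3·e^(1/2) + 3·e + (3·e^(1/2) + 6·e)·(x - 1/2) + (3·e^(1/2)/2 + 6·e)·(x - 1/2)^2 + (e^(1/2)/2 + 4·e)·(x - 1/2)^3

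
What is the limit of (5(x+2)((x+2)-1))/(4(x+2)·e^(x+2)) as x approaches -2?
Both numerator and denominator → 0 as x → -2; this is a 0/0 indeterminate form.
Expand each to leading order near x = -2: numerator ~ -5·(x + 2), denominator ~ 4·(x + 2).
The limit of the ratio is -5/4.

Final answer: -5/4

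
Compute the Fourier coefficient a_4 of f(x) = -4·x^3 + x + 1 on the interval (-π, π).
a_4 = (1/π) ∫_{-π}^{π} f(x)·cos(4x) dx.
Evaluate the integral (use parity and integration by parts as needed): a_4 = 0.

Final answer: 0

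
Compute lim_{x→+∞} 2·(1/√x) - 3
Evaluate the dominant behaviour as x → +∞; each term tends to a finite value or vanishes.
Limit = -3.

Final answer: -3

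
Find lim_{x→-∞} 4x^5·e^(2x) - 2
The product is a 0·∞ indeterminate form at x → -∞.
Rewrite the product as 4x^5 / e^(-2x) (an ∞/∞ form) and apply L'Hôpital, or use the standard hierarchy e^(2|x|) ≫ |x^5| as x → -∞.
The indeterminate product → 0, so the limit = -2.

Final answer: -2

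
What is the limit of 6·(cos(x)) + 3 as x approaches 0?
Direct substitution at x = 0 gives 9.

Final answer: 9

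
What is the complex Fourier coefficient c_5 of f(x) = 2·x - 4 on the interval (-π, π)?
Compute the real Fourier coefficients first: a_5 = 0, b_5 = 4/5.
Then c_5 = (a_5 − i·b_5)/2 = -2·i/5.

Final answer: -2·i/5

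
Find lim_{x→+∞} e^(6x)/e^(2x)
This is an ∞/∞ indeterminate form as x → +∞.
Rewrite e^(6x)/e^(2x) = e^((6−2)x) = e^(4x); the exponent coefficient is 4 > 0 so e^(4x) → ∞.
Limit = ∞.

Final answer: ∞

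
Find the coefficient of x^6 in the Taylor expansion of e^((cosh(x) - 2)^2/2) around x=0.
Expand to order 6: e^((cosh(x) - 2)^2/2) = -31·x^6·e^(1/2)/720 + 5·x^4·e^(1/2)/24 - x^2·e^(1/2)/2 + e^(1/2) + O(x^7).
The coefficient of x^6 is -31·e^(1/2)/720.

Final answer: -31·e^(1/2)/720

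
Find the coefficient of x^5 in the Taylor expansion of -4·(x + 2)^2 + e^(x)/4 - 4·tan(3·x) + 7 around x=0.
Expand to order 5: -4·(x + 2)^2 + e^(x)/4 - 4·tan(3·x) + 7 = -62207·x^5/480 + x^4/96 - 863·x^3/24 - 31·x^2/8 - 111·x/4 - 35/4 + O(x^6).
The coefficient of x^5 is -62207/480.

Final answer: -62207/480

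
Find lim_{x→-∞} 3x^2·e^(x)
This is a 0·∞ indeterminate form at x → -∞.
Rewrite the product as 3x^2 / e^(-x) (an ∞/∞ form) and apply L'Hôpital, or use the standard hierarchy e^(|x|) ≫ |x^2| as x → -∞.
The indeterminate product → 0, so the limit = 0.

Final answer: 0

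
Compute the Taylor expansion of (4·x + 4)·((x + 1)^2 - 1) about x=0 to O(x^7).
4·x^3 + 12·x^2 + 8·x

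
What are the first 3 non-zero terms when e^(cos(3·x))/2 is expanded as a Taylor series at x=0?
27·e·x^4/4 - 9·e·x^2/4 + e/2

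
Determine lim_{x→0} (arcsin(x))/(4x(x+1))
Both numerator and denominator → 0 as x → 0; this is a 0/0 indeterminate form.
Expand each to leading order near x = 0: numerator ~ x, denominator ~ 4·x.
The limit of the ratio is 1/4.

Final answer: 1/4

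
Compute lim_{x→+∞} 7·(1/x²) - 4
Evaluate the dominant behaviour as x → +∞; each term tends to a finite value or vanishes.
Limit = -4.

Final answer: -4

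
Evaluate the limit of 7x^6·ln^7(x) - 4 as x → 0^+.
The product is a 0·∞ indeterminate form at x → 0⁺.
Rewrite the product as 7·ln^7(x) / x^(-6) and apply L'Hôpital, or use the standard hierarchy x^(-6) ≫ |ln x|^7 as x → 0⁺.
The indeterminate product → 0, so the limit = -4.

Final answer: -4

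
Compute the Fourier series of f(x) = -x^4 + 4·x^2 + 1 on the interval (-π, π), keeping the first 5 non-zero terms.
(-64 + 8·π^2)·cos(x) + (7 - 2·π^2)·cos(2·x) + (-64/27 + 8·π^2/9)·cos(3·x) + (19/16 - π^2/2)·cos(4·x) - π^4/5 + 1 + 4·π^2/3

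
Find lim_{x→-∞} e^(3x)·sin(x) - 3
Evaluate the dominant behaviour as x → -∞; each term tends to a finite value or vanishes.
Limit = -3.

Final answer: -3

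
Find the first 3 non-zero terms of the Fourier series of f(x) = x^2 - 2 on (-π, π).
-4·cos(x) + cos(2·x) - 2 + π^2/3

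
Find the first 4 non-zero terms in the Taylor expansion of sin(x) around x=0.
-x^7/5040 + x^5/120 - x^3/6 + x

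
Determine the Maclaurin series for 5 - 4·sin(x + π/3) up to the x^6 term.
√(3)·x^6/360 - x^5/60 - √(3)·x^4/12 + x^3/3 + √(3)·x^2 - 2·x - 2·√(3) + 5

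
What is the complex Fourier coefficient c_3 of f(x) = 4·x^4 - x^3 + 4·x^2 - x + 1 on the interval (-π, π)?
Compute the real Fourier coefficients first: a_3 = 16/27 - 32·π^2/9, b_3 = -2·π^2/3 - 2/9.
Then c_3 = (a_3 − i·b_3)/2 = -16·π^2/9 + 8/27 + i/9 + i·π^2/3.

Final answer: -16·π^2/9 + 8/27 + i/9 + i·π^2/3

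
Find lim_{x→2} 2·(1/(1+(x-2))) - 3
Direct substitution at x = 2 gives -1.

Final answer: -1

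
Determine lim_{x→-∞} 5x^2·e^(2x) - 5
The product is a 0·∞ indeterminate form at x → -∞.
Rewrite the product as 5x^2 / e^(-2x) (an ∞/∞ form) and apply L'Hôpital, or use the standard hierarchy e^(2|x|) ≫ |x^2| as x → -∞.
The indeterminate product → 0, so the limit = -5.

Final answer: -5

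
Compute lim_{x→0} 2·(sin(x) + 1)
Direct substitution at x = 0 gives 2.

Final answer: 2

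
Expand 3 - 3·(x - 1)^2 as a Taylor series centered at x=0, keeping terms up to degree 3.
-3·x^2 + 6·x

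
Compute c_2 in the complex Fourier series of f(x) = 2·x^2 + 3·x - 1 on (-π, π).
Compute the real Fourier coefficients first: a_2 = 2, b_2 = -3.
Then c_2 = (a_2 − i·b_2)/2 = 1 + 3·i/2.

Final answer: 1 + 3·i/2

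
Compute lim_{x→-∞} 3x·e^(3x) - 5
The product is a 0·∞ indeterminate form at x → -∞.
Rewrite the product as 3x / e^(-3x) (an ∞/∞ form) and apply L'Hôpital, or use the standard hierarchy e^(3|x|) ≫ |x| as x → -∞.
The indeterminate product → 0, so the limit = -5.

Final answer: -5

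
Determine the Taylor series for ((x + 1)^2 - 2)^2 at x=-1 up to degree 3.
4 - 4·(x + 1)^2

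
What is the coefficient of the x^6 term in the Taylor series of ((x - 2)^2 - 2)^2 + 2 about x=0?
Expand to order 6: ((x - 2)^2 - 2)^2 + 2 = x^4 - 8·x^3 + 20·x^2 - 16·x + 6 + O(x^7).
The coefficient of x^6 is 0.

Final answer: 0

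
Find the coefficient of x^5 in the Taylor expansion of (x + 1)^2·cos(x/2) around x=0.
Expand to order 5: (x + 1)^2·cos(x/2) = x^5/192 - 47·x^4/384 - x^3/4 + 7·x^2/8 + 2·x + 1 + O(x^6).
The coefficient of x^5 is 1/192.

Final answer: 1/192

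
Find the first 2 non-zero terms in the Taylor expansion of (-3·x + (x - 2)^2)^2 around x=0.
16 - 56·x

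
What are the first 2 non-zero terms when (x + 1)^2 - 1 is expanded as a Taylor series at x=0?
x^2 + 2·x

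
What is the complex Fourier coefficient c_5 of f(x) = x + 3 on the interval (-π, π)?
Compute the real Fourier coefficients first: a_5 = 0, b_5 = 2/5.
Then c_5 = (a_5 − i·b_5)/2 = -i/5.

Final answer: -i/5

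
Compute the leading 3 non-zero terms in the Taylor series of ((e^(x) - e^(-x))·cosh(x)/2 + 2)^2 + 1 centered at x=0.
x^2 + 4·x + 5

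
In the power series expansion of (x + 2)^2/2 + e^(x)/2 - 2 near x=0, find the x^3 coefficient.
Expand to order 3: (x + 2)^2/2 + e^(x)/2 - 2 = x^3/12 + 3·x^2/4 + 5·x/2 + 1/2 + O(x^4).
The coefficient of x^3 is 1/12.

Final answer: 1/12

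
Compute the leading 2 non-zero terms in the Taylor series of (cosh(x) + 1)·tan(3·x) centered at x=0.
39·x^3/2 + 6·x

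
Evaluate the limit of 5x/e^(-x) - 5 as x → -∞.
The quotient is an ∞/∞ indeterminate form as x → -∞.
Compare growth rates of the dominant terms (exponentials ≫ polynomials ≫ logarithms), or apply L'Hôpital's rule; the quotient → 0.
Adding the constant: 0 - 5 = -5. Limit = -5.

Final answer: -5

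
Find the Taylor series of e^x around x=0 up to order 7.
x^7/5040 + x^6/720 + x^5/120 + x^4/24 + x^3/6 + x^2/2 + x + 1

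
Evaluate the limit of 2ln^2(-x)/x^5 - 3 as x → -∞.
The quotient is an ∞/∞ indeterminate form as x → -∞.
Compare growth rates of the dominant terms (exponentials ≫ polynomials ≫ logarithms), or apply L'Hôpital's rule; the quotient → 0.
Adding the constant: 0 - 3 = -3. Limit = -3.

Final answer: -3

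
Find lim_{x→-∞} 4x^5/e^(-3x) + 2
The quotient is an ∞/∞ indeterminate form as x → -∞.
Compare growth rates of the dominant terms (exponentials ≫ polynomials ≫ logarithms), or apply L'Hôpital's rule; the quotient → 0.
Adding the constant: 0 + 2 = 2. Limit = 2.

Final answer: 2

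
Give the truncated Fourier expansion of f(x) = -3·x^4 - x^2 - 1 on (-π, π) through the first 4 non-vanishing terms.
(-140 + 24·π^2)·cos(x) + (8 - 6·π^2)·cos(2·x) + (-4/3 + 8·π^2/3)·cos(3·x) - 3·π^4/5 - π^2/3 - 1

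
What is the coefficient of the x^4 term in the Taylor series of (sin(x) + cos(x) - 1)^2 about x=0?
Expand to order 4: (sin(x) + cos(x) - 1)^2 = -x^4/12 - x^3 + x^2 + O(x^5).
The coefficient of x^4 is -1/12.

Final answer: -1/12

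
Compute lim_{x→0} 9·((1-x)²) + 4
Direct substitution at x = 0 gives 13.

Final answer: 13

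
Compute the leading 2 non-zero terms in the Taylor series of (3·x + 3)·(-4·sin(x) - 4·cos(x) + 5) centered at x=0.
3 - 9·x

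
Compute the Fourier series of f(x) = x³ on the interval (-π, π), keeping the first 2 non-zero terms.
(-12 + 2·π^2)·sin(x) + (3/2 - π^2)·sin(2·x)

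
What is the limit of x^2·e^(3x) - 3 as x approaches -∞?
The product is a 0·∞ indeterminate form at x → -∞.
Rewrite the product as x^2 / e^(-3x) (an ∞/∞ form) and apply L'Hôpital, or use the standard hierarchy e^(3|x|) ≫ |x^2| as x → -∞.
The indeterminate product → 0, so the limit = -3.

Final answer: -3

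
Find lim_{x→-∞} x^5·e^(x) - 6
The product is a 0·∞ indeterminate form at x → -∞.
Rewrite the product as x^5 / e^(-x) (an ∞/∞ form) and apply L'Hôpital, or use the standard hierarchy e^(|x|) ≫ |x^5| as x → -∞.
The indeterminate product → 0, so the limit = -6.

Final answer: -6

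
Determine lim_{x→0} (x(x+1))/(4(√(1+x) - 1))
Both numerator and denominator → 0 as x → 0; this is a 0/0 indeterminate form.
Expand each to leading order near x = 0: numerator ~ x, denominator ~ 2·x.
The limit of the ratio is 1/2.

Final answer: 1/2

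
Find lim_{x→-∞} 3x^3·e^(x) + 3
The product is a 0·∞ indeterminate form at x → -∞.
Rewrite the product as 3x^3 / e^(-x) (an ∞/∞ form) and apply L'Hôpital, or use the standard hierarchy e^(|x|) ≫ |x^3| as x → -∞.
The indeterminate product → 0, so the limit = 3.

Final answer: 3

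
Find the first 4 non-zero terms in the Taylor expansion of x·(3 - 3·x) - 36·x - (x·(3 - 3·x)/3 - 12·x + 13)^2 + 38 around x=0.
-22·x^3 - 98·x^2 + 253·x - 131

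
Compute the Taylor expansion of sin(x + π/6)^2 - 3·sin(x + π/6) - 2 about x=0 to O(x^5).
-11·x^4/48 - √(3)·x^3/12 + 5·x^2/4 - √(3)·x - 13/4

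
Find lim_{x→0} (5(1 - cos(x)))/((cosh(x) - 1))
Both numerator and denominator → 0 as x → 0; this is a 0/0 indeterminate form.
Expand each to leading order near x = 0: numerator ~ 5·x^2/2, denominator ~ x^2/2.
The limit of the ratio is 5.

Final answer: 5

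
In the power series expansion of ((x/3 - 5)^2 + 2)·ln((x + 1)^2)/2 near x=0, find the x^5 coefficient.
Expand to order 5: ((x/3 - 5)^2 + 2)·ln((x + 1)^2)/2 = 1693·x^5/270 - 95·x^4/12 + 97·x^3/9 - 101·x^2/6 + 27·x + O(x^6).
The coefficient of x^5 is 1693/270.

Final answer: 1693/270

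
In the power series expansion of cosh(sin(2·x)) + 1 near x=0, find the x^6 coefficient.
Expand to order 6: cosh(sin(2·x)) + 1 = -4·x^6/15 - 2·x^4 + 2·x^2 + 2 + O(x^7).
The coefficient of x^6 is -4/15.

Final answer: -4/15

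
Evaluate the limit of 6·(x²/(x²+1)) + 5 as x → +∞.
Evaluate the dominant behaviour as x → +∞; each term tends to a finite value or vanishes.
Limit = 11.

Final answer: 11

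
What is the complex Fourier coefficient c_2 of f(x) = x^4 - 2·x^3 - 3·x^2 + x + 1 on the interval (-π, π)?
Compute the real Fourier coefficients first: a_2 = -6 + 2·π^2, b_2 = -4 + 2·π^2.
Then c_2 = (a_2 − i·b_2)/2 = -3 + π^2 - i·π^2 + 2·i.

Final answer: -3 + π^2 - i·π^2 + 2·i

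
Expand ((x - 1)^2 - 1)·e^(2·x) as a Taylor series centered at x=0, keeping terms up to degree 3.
-2·x^3 - 3·x^2 - 2·x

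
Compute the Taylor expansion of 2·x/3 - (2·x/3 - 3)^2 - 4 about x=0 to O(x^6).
-4·x^2/9 + 14·x/3 - 13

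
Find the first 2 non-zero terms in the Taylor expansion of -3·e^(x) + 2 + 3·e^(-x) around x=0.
2 - 6·x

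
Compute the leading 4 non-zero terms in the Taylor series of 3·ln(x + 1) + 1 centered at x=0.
x^3 - 3·x^2/2 + 3·x + 1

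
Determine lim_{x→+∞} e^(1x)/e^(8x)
This is an ∞/∞ indeterminate form as x → +∞.
Rewrite e^(1x)/e^(8x) = e^((1−8)x) = e^(-7x); the exponent coefficient is -7 < 0 so e^(-7x) → 0.
Limit = 0.

Final answer: 0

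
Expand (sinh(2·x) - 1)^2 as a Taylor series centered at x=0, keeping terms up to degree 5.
-8·x^5/15 + 16·x^4/3 - 8·x^3/3 + 4·x^2 - 4·x + 1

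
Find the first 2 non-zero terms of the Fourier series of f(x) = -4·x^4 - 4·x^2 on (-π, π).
(-176 + 32·π^2)·cos(x) - 4·π^4/5 - 4·π^2/3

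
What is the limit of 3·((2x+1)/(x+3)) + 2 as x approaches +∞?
Evaluate the dominant behaviour as x → +∞; each term tends to a finite value or vanishes.
Limit = 8.

Final answer: 8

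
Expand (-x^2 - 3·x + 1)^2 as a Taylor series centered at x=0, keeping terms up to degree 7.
x^4 + 6·x^3 + 7·x^2 - 6·x + 1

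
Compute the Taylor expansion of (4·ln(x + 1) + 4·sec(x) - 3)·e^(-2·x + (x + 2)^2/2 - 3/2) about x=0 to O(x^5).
-x^4·e^(1/2)/24 + 10·x^3·e^(1/2)/3 + x^2·e^(1/2)/2 + 4·x·e^(1/2) + e^(1/2)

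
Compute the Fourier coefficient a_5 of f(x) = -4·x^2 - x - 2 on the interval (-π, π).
a_5 = (1/π) ∫_{-π}^{π} f(x)·cos(5x) dx.
Evaluate the integral (use parity and integration by parts as needed): a_5 = 16/25.

Final answer: 16/25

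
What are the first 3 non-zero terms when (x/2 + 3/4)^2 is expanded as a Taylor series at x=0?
x^2/4 + 3·x/4 + 9/16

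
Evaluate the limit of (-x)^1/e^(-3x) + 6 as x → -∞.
The quotient is an ∞/∞ indeterminate form as x → -∞.
Compare growth rates of the dominant terms (exponentials ≫ polynomials ≫ logarithms), or apply L'Hôpital's rule; the quotient → 0.
Adding the constant: 0 + 6 = 6. Limit = 6.

Final answer: 6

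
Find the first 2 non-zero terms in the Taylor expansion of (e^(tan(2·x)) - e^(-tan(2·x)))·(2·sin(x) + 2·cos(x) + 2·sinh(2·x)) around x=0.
24·x^2 + 8·x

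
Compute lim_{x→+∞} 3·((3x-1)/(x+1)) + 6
Evaluate the dominant behaviour as x → +∞; each term tends to a finite value or vanishes.
Limit = 15.

Final answer: 15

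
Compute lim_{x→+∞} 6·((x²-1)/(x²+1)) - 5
Evaluate the dominant behaviour as x → +∞; each term tends to a finite value or vanishes.
Limit = 1.

Final answer: 1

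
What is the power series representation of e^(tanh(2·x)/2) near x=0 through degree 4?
-31·x^4/24 - 7·x^3/6 + x^2/2 + x + 1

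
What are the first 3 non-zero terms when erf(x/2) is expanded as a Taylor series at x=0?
x^5/(160·√(π)) - x^3/(12·√(π)) + x/√(π)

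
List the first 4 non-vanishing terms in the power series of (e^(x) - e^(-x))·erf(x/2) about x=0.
x^8/(2880·√(π)) + x^6/(720·√(π)) + x^4/(6·√(π)) + 2·x^2/√(π)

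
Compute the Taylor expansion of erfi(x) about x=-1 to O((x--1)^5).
-erfi(1) + 2·e·(x + 1)/√(π) - 2·e·(x + 1)^2/√(π) + 2·e·(x + 1)^3/√(π) - 5·e·(x + 1)^4/(3·√(π))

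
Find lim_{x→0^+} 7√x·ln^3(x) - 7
The product is a 0·∞ indeterminate form at x → 0⁺.
Rewrite the product as 7·ln^3(x) / x^(-1/2) and apply L'Hôpital, or use the standard hierarchy x^(-1/2) ≫ |ln x|^3 as x → 0⁺.
The indeterminate product → 0, so the limit = -7.

Final answer: -7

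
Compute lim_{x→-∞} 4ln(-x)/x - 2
The quotient is an ∞/∞ indeterminate form as x → -∞.
Compare growth rates of the dominant terms (exponentials ≫ polynomials ≫ logarithms), or apply L'Hôpital's rule; the quotient → 0.
Adding the constant: 0 - 2 = -2. Limit = -2.

Final answer: -2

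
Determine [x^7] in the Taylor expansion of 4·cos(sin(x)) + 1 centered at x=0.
Expand to order 7: 4·cos(sin(x)) + 1 = -37·x^6/180 + 5·x^4/6 - 2·x^2 + 5 + O(x^8).
The coefficient of x^7 is 0.

Final answer: 0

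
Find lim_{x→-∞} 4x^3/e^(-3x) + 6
The quotient is an ∞/∞ indeterminate form as x → -∞.
Compare growth rates of the dominant terms (exponentials ≫ polynomials ≫ logarithms), or apply L'Hôpital's rule; the quotient → 0.
Adding the constant: 0 + 6 = 6. Limit = 6.

Final answer: 6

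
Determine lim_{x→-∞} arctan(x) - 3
Evaluate the dominant behaviour as x → -∞; each term tends to a finite value or vanishes.
Limit = -3 - π/2.

Final answer: -3 - π/2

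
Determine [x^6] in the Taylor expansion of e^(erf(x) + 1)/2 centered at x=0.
-4·e/(9·π^2) + 2·e/(45·π^3) + 14·e/(45·π)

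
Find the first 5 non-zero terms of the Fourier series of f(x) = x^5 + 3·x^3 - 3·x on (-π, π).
(-34·π^2 + 2·π^4 + 198)·sin(x) + (-π^4 + 2·π^2)·sin(2·x) + (-190/81 + 14·π^2/27 + 2·π^4/3)·sin(3·x) + (-π^4/2 - 7·π^2/8 + 117/64)·sin(4·x) + (-882/625 + 22·π^2/25 + 2·π^4/5)·sin(5·x)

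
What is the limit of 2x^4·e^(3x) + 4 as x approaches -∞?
The product is a 0·∞ indeterminate form at x → -∞.
Rewrite the product as 2x^4 / e^(-3x) (an ∞/∞ form) and apply L'Hôpital, or use the standard hierarchy e^(3|x|) ≫ |x^4| as x → -∞.
The indeterminate product → 0, so the limit = 4.

Final answer: 4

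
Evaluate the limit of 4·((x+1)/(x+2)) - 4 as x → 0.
Direct substitution at x = 0 gives -2.

Final answer: -2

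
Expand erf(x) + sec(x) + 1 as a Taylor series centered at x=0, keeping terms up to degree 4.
5·x^4/24 - 2·x^3/(3·√(π)) + x^2/2 + 2·x/√(π) + 2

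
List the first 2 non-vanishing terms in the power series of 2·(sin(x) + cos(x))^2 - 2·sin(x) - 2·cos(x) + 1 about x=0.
2·x + 1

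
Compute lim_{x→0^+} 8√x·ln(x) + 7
The product is a 0·∞ indeterminate form at x → 0⁺.
Rewrite the product as 8·ln(x) / x^(-1/2) and apply L'Hôpital, or use the standard hierarchy x^(-1/2) ≫ |ln x| as x → 0⁺.
The indeterminate product → 0, so the limit = 7.

Final answer: 7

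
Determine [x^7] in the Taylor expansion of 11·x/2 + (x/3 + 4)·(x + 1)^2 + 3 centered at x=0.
Expand to order 7: 11·x/2 + (x/3 + 4)·(x + 1)^2 + 3 = x^3/3 + 14·x^2/3 + 83·x/6 + 7 + O(x^8).
The coefficient of x^7 is 0.

Final answer: 0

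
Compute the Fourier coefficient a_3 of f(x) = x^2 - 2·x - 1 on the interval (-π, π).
a_3 = (1/π) ∫_{-π}^{π} f(x)·cos(3x) dx.
Evaluate the integral (use parity and integration by parts as needed): a_3 = -4/9.

Final answer: -4/9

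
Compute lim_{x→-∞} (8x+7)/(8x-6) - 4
Evaluate the dominant behaviour as x → -∞; each term tends to a finite value or vanishes.
Limit = -3.

Final answer: -3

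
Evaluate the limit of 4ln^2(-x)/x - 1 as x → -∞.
The quotient is an ∞/∞ indeterminate form as x → -∞.
Compare growth rates of the dominant terms (exponentials ≫ polynomials ≫ logarithms), or apply L'Hôpital's rule; the quotient → 0.
Adding the constant: 0 - 1 = -1. Limit = -1.

Final answer: -1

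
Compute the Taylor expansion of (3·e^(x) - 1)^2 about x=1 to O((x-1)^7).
-6·e + 1 + 9·e^(2) + (-6·e + 18·e^(2))·(x - 1) + (-3·e + 18·e^(2))·(x - 1)^2 + (-e + 12·e^(2))·(x - 1)^3 + (-e/4 + 6·e^(2))·(x - 1)^4 + (-e/20 + 12·e^(2)/5)·(x - 1)^5 + (-e/120 + 4·e^(2)/5)·(x - 1)^6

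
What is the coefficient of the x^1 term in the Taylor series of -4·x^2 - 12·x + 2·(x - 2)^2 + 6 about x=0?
Expand to order 1: -4·x^2 - 12·x + 2·(x - 2)^2 + 6 = 14 - 20·x + O(x^2).
The coefficient of x^1 is -20.

Final answer: -20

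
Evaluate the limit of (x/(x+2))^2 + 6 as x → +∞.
As x → +∞: x/(x+2) = 1/(1 + 2/x) → 1, and the 2nd power of a limit-1 base also → 1; with the additive constant, 1 + 6 = 7.
Limit = 7.

Final answer: 7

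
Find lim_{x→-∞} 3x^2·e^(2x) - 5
The product is a 0·∞ indeterminate form at x → -∞.
Rewrite the product as 3x^2 / e^(-2x) (an ∞/∞ form) and apply L'Hôpital, or use the standard hierarchy e^(2|x|) ≫ |x^2| as x → -∞.
The indeterminate product → 0, so the limit = -5.

Final answer: -5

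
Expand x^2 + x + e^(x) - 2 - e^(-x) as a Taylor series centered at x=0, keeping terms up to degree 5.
x^5/60 + x^3/3 + x^2 + 3·x - 2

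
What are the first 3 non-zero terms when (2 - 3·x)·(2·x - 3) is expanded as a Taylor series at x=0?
-6·x^2 + 13·x - 6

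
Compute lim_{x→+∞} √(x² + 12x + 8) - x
This is an ∞ − ∞ indeterminate form.
Multiply and divide by the conjugate √(x²+12x + 8) + x; the x² terms cancel, leaving (12x + 8)/(√(x²+12x + 8)+x) → 12/2 = 6.
Limit = 6.

Final answer: 6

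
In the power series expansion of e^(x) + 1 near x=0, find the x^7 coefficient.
Expand to order 7: e^(x) + 1 = x^7/5040 + x^6/720 + x^5/120 + x^4/24 + x^3/6 + x^2/2 + x + 2 + O(x^8).
The coefficient of x^7 is 1/5040.

Final answer: 1/5040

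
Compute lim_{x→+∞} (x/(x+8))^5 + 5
As x → +∞: x/(x+8) = 1/(1 + 8/x) → 1, and the 5th power of a limit-1 base also → 1; with the additive constant, 1 + 5 = 6.
Limit = 6.

Final answer: 6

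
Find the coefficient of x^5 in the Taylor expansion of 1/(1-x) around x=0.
Expand to order 5: 1/(1-x) = x^5 + x^4 + x^3 + x^2 + x + 1 + O(x^6).
The coefficient of x^5 is 1.

Final answer: 1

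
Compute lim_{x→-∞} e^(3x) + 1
Evaluate the dominant behaviour as x → -∞; each term tends to a finite value or vanishes.
Limit = 1.

Final answer: 1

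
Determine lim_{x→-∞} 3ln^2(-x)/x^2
This is an ∞/∞ indeterminate form as x → -∞.
Compare growth rates of the dominant terms (exponentials ≫ polynomials ≫ logarithms), or apply L'Hôpital's rule; the quotient → 0.
Limit = 0.

Final answer: 0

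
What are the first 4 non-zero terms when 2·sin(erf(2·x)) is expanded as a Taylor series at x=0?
x^7·(-9728/(45·π^(3/2)) - 256/(21·√(π)) - 1024/(9·π^(5/2)) - 2048/(315·π^(7/2))) + x^5·(256/(15·π^(5/2)) + 64/(5·√(π)) + 256/(3·π^(3/2))) + x^3·(-32/(3·√(π)) - 64/(3·π^(3/2))) + 8·x/√(π)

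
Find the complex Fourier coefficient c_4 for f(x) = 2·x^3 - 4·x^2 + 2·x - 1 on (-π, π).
Compute the real Fourier coefficients first: a_4 = -1, b_4 = -π^2 - 5/8.
Then c_4 = (a_4 − i·b_4)/2 = -1/2 + 5·i/16 + i·π^2/2.

Final answer: -1/2 + 5·i/16 + i·π^2/2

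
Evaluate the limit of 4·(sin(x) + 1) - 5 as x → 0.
Direct substitution at x = 0 gives -1.

Final answer: -1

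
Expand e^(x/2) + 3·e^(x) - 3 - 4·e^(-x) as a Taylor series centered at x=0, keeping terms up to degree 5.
15·x^5/256 - 5·x^4/128 + 19·x^3/16 - 3·x^2/8 + 15·x/2 - 3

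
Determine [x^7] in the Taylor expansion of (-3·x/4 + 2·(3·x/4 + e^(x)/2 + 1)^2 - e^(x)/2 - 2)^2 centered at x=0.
Expand to order 7: (-3·x/4 + 2·(3·x/4 + e^(x)/2 + 1)^2 - e^(x)/2 - 2)^2 = 96241·x^7/20160 + 6491·x^6/576 + 2255·x^5/96 + 8171·x^4/192 + 2945·x^3/48 + 905·x^2/16 + 25·x + 4 + O(x^8).
The coefficient of x^7 is 96241/20160.

Final answer: 96241/20160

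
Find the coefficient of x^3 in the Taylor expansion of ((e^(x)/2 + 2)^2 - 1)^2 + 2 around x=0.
Expand to order 3: ((e^(x)/2 + 2)^2 - 1)^2 + 2 = 29·x^3/2 + 22·x^2 + 105·x/4 + 473/16 + O(x^4).
The coefficient of x^3 is 29/2.

Final answer: 29/2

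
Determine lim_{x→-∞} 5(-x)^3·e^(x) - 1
The product is a 0·∞ indeterminate form at x → -∞.
Rewrite the product as 5(-x)^3 / e^(-x) (an ∞/∞ form) and apply L'Hôpital, or use the standard hierarchy e^(|x|) ≫ |(-x)^3| as x → -∞.
The indeterminate product → 0, so the limit = -1.

Final answer: -1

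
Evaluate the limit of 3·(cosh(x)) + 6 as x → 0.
Direct substitution at x = 0 gives 9.

Final answer: 9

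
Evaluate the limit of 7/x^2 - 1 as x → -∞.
Evaluate the dominant behaviour as x → -∞; each term tends to a finite value or vanishes.
Limit = -1.

Final answer: -1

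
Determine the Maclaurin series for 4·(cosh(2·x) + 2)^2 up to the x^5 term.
32·x^4 + 48·x^2 + 36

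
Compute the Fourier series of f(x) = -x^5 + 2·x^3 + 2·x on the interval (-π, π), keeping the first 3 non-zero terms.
(-260 - 2·π^4 + 44·π^2)·sin(x) + (-7·π^2 + 17/2 + π^4)·sin(2·x) + (-2·π^4/3 - 44/81 + 76·π^2/27)·sin(3·x)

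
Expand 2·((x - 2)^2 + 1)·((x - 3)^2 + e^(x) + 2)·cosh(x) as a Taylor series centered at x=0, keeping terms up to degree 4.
559·x^4/12 - 280·x^3/3 + 139·x^2 - 146·x + 120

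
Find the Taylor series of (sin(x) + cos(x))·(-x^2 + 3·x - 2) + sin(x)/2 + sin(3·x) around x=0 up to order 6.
-x^6/72 + 553·x^5/240 - x^4/12 - 27·x^3/4 + 3·x^2 + 9·x/2 - 2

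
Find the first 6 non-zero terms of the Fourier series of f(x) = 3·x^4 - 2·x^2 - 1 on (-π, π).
(152 - 24·π^2)·cos(x) + (-11 + 6·π^2)·cos(2·x) + (8/3 - 8·π^2/3)·cos(3·x) + (-17/16 + 3·π^2/2)·cos(4·x) + (344/625 - 24·π^2/25)·cos(5·x) - 2·π^2/3 - 1 + 3·π^4/5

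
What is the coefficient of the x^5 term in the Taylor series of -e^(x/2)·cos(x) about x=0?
Expand to order 5: -e^(x/2)·cos(x) = -41·x^5/3840 + 7·x^4/384 + 11·x^3/48 + 3·x^2/8 - x/2 - 1 + O(x^6).
The coefficient of x^5 is -41/3840.

Final answer: -41/3840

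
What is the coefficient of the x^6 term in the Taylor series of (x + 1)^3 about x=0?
Expand to order 6: (x + 1)^3 = x^3 + 3·x^2 + 3·x + 1 + O(x^7).
The coefficient of x^6 is 0.

Final answer: 0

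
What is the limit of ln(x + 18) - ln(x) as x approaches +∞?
This is an ∞ − ∞ indeterminate form.
Combine the logarithms: ln(x+18) − ln(x) = ln((x+18)/(x)) = ln(1 + 18/(x)) → ln(1) = 0.
Limit = 0.

Final answer: 0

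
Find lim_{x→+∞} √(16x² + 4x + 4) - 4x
As x → +∞: multiply by the conjugate to get (4x+4)/(√(16x²+4x+4)+4x); the denominator ~ 8x, so the limit is 4/8 = 1/2.
Limit = 1/2.

Final answer: 1/2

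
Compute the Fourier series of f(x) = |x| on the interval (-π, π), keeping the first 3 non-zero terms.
-4·cos(x)/π - 4·cos(3·x)/(9·π) + π/2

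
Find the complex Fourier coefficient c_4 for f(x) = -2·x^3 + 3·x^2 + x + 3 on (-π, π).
Compute the real Fourier coefficients first: a_4 = 3/4, b_4 = -7/8 + π^2.
Then c_4 = (a_4 − i·b_4)/2 = 3/8 - i·π^2/2 + 7·i/16.

Final answer: 3/8 - i·π^2/2 + 7·i/16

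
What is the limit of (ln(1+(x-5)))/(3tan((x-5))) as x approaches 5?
Both numerator and denominator → 0 as x → 5; this is a 0/0 indeterminate form.
Expand each to leading order near x = 5: numerator ~ (x - 5), denominator ~ 3·(x - 5).
The limit of the ratio is 1/3.

Final answer: 1/3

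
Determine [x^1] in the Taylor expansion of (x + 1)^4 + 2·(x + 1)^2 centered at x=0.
Expand to order 1: (x + 1)^4 + 2·(x + 1)^2 = 8·x + 3 + O(x^2).
The coefficient of x^1 is 8.

Final answer: 8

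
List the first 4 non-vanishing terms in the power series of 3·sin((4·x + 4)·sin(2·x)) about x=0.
-784·x^4 - 272·x^3 + 24·x^2 + 24·x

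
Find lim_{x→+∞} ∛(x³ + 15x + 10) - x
This is an ∞ − ∞ indeterminate form.
Multiply by (A² + AB + B²)/(A² + AB + B²) where A = ∛(x³+15x + 10), B = x to use A³ − B³ = (A−B)(A²+AB+B²); the x³ terms cancel, leaving (15x + 10)/(A²+AB+B²) with denominator ~ 3x², so the limit is 0.
Limit = 0.

Final answer: 0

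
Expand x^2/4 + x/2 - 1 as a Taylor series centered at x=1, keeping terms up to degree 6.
-1/4 + (x - 1) + (x - 1)^2/4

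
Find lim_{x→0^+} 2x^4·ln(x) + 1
The product is a 0·∞ indeterminate form at x → 0⁺.
Rewrite the product as 2·ln(x) / x^(-4) and apply L'Hôpital, or use the standard hierarchy x^(-4) ≫ |ln x| as x → 0⁺.
The indeterminate product → 0, so the limit = 1.

Final answer: 1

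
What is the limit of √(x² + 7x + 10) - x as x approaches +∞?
This is an ∞ − ∞ indeterminate form.
Multiply and divide by the conjugate √(x²+7x + 10) + x; the x² terms cancel, leaving (7x + 10)/(√(x²+7x + 10)+x) → 7/2.
Limit = 7/2.

Final answer: 7/2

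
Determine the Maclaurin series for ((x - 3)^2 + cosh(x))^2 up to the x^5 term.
-x^5/2 + 37·x^4/12 - 18·x^3 + 66·x^2 - 120·x + 100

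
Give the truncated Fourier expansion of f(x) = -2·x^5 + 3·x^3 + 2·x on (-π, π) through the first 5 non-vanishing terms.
(-512 - 4·π^4 + 86·π^2)·sin(x) + (-13·π^2 + 35/2 + 2·π^4)·sin(2·x) + (-4·π^4/3 - 160/81 + 134·π^2/27)·sin(3·x) + (-11·π^2/4 + 1/32 + π^4)·sin(4·x) + (-4·π^4/5 + 224/625 + 46·π^2/25)·sin(5·x)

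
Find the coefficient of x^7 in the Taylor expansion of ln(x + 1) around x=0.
Expand to order 7: ln(x + 1) = x^7/7 - x^6/6 + x^5/5 - x^4/4 + x^3/3 - x^2/2 + x + O(x^8).
The coefficient of x^7 is 1/7.

Final answer: 1/7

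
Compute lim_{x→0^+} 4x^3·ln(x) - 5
The product is a 0·∞ indeterminate form at x → 0⁺.
Rewrite the product as 4·ln(x) / x^(-3) and apply L'Hôpital, or use the standard hierarchy x^(-3) ≫ |ln x| as x → 0⁺.
The indeterminate product → 0, so the limit = -5.

Final answer: -5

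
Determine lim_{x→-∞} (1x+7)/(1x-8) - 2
Evaluate the dominant behaviour as x → -∞; each term tends to a finite value or vanishes.
Limit = -1.

Final answer: -1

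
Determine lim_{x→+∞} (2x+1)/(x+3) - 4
Evaluate the dominant behaviour as x → +∞; each term tends to a finite value or vanishes.
Limit = -2.

Final answer: -2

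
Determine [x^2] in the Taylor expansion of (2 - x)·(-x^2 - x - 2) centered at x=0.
Expand to order 2: (2 - x)·(-x^2 - x - 2) = -x^2 - 4 + O(x^3).
The coefficient of x^2 is -1.

Final answer: -1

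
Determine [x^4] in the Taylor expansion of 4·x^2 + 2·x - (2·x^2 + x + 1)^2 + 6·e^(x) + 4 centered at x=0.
Expand to order 4: 4·x^2 + 2·x - (2·x^2 + x + 1)^2 + 6·e^(x) + 4 = -15·x^4/4 - 3·x^3 + 2·x^2 + 6·x + 9 + O(x^5).
The coefficient of x^4 is -15/4.

Final answer: -15/4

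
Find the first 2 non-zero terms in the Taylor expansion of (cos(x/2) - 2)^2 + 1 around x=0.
x^2/4 + 2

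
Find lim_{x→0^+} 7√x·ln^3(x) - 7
The product is a 0·∞ indeterminate form at x → 0⁺.
Rewrite the product as 7·ln^3(x) / x^(-1/2) and apply L'Hôpital, or use the standard hierarchy x^(-1/2) ≫ |ln x|^3 as x → 0⁺.
The indeterminate product → 0, so the limit = -7.

Final answer: -7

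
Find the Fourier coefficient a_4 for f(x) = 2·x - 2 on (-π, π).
a_4 = (1/π) ∫_{-π}^{π} f(x)·cos(4x) dx.
Evaluate the integral (use parity and integration by parts as needed): a_4 = 0.

Final answer: 0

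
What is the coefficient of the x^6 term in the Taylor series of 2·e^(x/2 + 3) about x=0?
Expand to order 6: 2·e^(x/2 + 3) = x^6·e^(3)/23040 + x^5·e^(3)/1920 + x^4·e^(3)/192 + x^3·e^(3)/24 + x^2·e^(3)/4 + x·e^(3) + 2·e^(3) + O(x^7).
The coefficient of x^6 is e^(3)/23040.

Final answer: e^(3)/23040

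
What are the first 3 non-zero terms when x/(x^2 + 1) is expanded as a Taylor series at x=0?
x^5 - x^3 + x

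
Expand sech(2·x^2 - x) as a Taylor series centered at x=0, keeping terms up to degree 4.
-43·x^4/24 + 2·x^3 - x^2/2 + 1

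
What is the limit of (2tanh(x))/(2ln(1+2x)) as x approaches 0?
Both numerator and denominator → 0 as x → 0; this is a 0/0 indeterminate form.
Expand each to leading order near x = 0: numerator ~ 2·x, denominator ~ 4·x.
The limit of the ratio is 1/2.

Final answer: 1/2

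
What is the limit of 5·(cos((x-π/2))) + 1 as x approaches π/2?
Direct substitution at x = π/2 gives 6.

Final answer: 6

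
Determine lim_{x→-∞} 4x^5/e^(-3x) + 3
The quotient is an ∞/∞ indeterminate form as x → -∞.
Compare growth rates of the dominant terms (exponentials ≫ polynomials ≫ logarithms), or apply L'Hôpital's rule; the quotient → 0.
Adding the constant: 0 + 3 = 3. Limit = 3.

Final answer: 3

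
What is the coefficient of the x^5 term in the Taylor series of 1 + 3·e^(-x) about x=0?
Expand to order 5: 1 + 3·e^(-x) = -x^5/40 + x^4/8 - x^3/2 + 3·x^2/2 - 3·x + 4 + O(x^6).
The coefficient of x^5 is -1/40.

Final answer: -1/40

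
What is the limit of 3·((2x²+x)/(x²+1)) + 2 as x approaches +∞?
Evaluate the dominant behaviour as x → +∞; each term tends to a finite value or vanishes.
Limit = 8.

Final answer: 8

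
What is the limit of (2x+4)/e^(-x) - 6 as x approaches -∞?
The quotient is an ∞/∞ indeterminate form as x → -∞.
Compare growth rates of the dominant terms (exponentials ≫ polynomials ≫ logarithms), or apply L'Hôpital's rule; the quotient → 0.
Adding the constant: 0 - 6 = -6. Limit = -6.

Final answer: -6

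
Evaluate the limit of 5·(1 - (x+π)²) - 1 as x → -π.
Direct substitution at x = -π gives 4.

Final answer: 4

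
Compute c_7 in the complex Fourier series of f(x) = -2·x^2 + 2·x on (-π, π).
Compute the real Fourier coefficients first: a_7 = 8/49, b_7 = 4/7.
Then c_7 = (a_7 − i·b_7)/2 = 4/49 - 2·i/7.

Final answer: 4/49 - 2·i/7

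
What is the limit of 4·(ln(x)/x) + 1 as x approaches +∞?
Evaluate the dominant behaviour as x → +∞; each term tends to a finite value or vanishes.
Limit = 1.

Final answer: 1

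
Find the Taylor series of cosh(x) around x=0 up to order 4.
x^4/24 + x^2/2 + 1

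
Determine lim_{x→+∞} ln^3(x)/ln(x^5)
This is an ∞/∞ indeterminate form as x → +∞.
Write ln(x^5) = 5·ln(x), reducing the quotient to ln^2(x)/5 → ∞.
Limit = ∞.

Final answer: ∞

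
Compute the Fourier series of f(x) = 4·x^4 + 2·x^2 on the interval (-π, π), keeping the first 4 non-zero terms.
(184 - 32·π^2)·cos(x) + (-10 + 8·π^2)·cos(2·x) + (40/27 - 32·π^2/9)·cos(3·x) + 2·π^2/3 + 4·π^4/5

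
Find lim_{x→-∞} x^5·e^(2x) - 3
The product is a 0·∞ indeterminate form at x → -∞.
Rewrite the product as x^5 / e^(-2x) (an ∞/∞ form) and apply L'Hôpital, or use the standard hierarchy e^(2|x|) ≫ |x^5| as x → -∞.
The indeterminate product → 0, so the limit = -3.

Final answer: -3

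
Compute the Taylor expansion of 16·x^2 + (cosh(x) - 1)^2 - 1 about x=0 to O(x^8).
x^6/24 + x^4/4 + 16·x^2 - 1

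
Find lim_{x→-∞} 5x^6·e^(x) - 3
The product is a 0·∞ indeterminate form at x → -∞.
Rewrite the product as 5x^6 / e^(-x) (an ∞/∞ form) and apply L'Hôpital, or use the standard hierarchy e^(|x|) ≫ |x^6| as x → -∞.
The indeterminate product → 0, so the limit = -3.

Final answer: -3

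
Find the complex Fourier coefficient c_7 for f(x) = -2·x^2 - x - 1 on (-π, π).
Compute the real Fourier coefficients first: a_7 = 8/49, b_7 = -2/7.
Then c_7 = (a_7 − i·b_7)/2 = 4/49 + i/7.

Final answer: 4/49 + i/7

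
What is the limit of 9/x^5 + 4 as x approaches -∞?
Evaluate the dominant behaviour as x → -∞; each term tends to a finite value or vanishes.
Limit = 4.

Final answer: 4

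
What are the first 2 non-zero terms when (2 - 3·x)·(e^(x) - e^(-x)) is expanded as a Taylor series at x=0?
-6·x^2 + 4·x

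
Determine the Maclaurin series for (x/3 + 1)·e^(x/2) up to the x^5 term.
13·x^5/11520 + 11·x^4/1152 + x^3/16 + 7·x^2/24 + 5·x/6 + 1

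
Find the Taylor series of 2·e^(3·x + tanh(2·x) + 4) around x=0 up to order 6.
-1291·x^6·e^(4)/72 - 121·x^5·e^(4)/20 + 305·x^4·e^(4)/12 + 109·x^3·e^(4)/3 + 25·x^2·e^(4) + 10·x·e^(4) + 2·e^(4)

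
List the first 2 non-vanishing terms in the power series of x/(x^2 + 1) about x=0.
-x^3 + x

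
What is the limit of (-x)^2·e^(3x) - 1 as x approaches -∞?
The product is a 0·∞ indeterminate form at x → -∞.
Rewrite the product as (-x)^2 / e^(-3x) (an ∞/∞ form) and apply L'Hôpital, or use the standard hierarchy e^(3|x|) ≫ |(-x)^2| as x → -∞.
The indeterminate product → 0, so the limit = -1.

Final answer: -1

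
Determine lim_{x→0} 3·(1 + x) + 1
Direct substitution at x = 0 gives 4.

Final answer: 4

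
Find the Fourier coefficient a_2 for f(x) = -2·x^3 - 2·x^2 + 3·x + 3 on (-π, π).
a_2 = (1/π) ∫_{-π}^{π} f(x)·cos(2x) dx.
Evaluate the integral (use parity and integration by parts as needed): a_2 = -2.

Final answer: -2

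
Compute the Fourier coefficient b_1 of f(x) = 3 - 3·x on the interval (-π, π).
b_1 = (1/π) ∫_{-π}^{π} f(x)·sin(1x) dx.
Evaluate the integral (use parity and integration by parts as needed): b_1 = -6.

Final answer: -6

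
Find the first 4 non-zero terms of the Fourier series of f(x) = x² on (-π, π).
-4·cos(x) + cos(2·x) - 4·cos(3·x)/9 + π^2/3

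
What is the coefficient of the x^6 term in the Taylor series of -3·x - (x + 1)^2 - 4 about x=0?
Expand to order 6: -3·x - (x + 1)^2 - 4 = -x^2 - 5·x - 5 + O(x^7).
The coefficient of x^6 is 0.

Final answer: 0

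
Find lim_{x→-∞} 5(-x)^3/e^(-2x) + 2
The quotient is an ∞/∞ indeterminate form as x → -∞.
Compare growth rates of the dominant terms (exponentials ≫ polynomials ≫ logarithms), or apply L'Hôpital's rule; the quotient → 0.
Adding the constant: 0 + 2 = 2. Limit = 2.

Final answer: 2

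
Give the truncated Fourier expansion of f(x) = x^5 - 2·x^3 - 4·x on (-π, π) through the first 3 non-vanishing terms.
(-44·π^2 + 2·π^4 + 256)·sin(x) + (-π^4 - 13/2 + 7·π^2)·sin(2·x) + (-76·π^2/27 - 64/81 + 2·π^4/3)·sin(3·x)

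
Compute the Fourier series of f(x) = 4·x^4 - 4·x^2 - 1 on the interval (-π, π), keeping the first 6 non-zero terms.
(208 - 32·π^2)·cos(x) + (-16 + 8·π^2)·cos(2·x) + (112/27 - 32·π^2/9)·cos(3·x) + (-7/4 + 2·π^2)·cos(4·x) + (592/625 - 32·π^2/25)·cos(5·x) - 4·π^2/3 - 1 + 4·π^4/5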